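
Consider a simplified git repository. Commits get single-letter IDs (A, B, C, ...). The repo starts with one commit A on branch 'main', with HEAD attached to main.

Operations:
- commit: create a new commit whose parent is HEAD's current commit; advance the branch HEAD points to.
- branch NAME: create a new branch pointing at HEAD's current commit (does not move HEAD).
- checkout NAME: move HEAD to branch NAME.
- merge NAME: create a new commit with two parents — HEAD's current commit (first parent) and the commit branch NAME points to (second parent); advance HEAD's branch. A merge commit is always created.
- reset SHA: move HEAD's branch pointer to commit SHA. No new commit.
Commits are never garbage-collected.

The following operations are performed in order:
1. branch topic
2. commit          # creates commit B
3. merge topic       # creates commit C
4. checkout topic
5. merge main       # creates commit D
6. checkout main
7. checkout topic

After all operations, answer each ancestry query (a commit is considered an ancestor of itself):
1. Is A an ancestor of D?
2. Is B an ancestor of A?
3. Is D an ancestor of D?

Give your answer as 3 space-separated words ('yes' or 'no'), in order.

After op 1 (branch): HEAD=main@A [main=A topic=A]
After op 2 (commit): HEAD=main@B [main=B topic=A]
After op 3 (merge): HEAD=main@C [main=C topic=A]
After op 4 (checkout): HEAD=topic@A [main=C topic=A]
After op 5 (merge): HEAD=topic@D [main=C topic=D]
After op 6 (checkout): HEAD=main@C [main=C topic=D]
After op 7 (checkout): HEAD=topic@D [main=C topic=D]
ancestors(D) = {A,B,C,D}; A in? yes
ancestors(A) = {A}; B in? no
ancestors(D) = {A,B,C,D}; D in? yes

Answer: yes no yes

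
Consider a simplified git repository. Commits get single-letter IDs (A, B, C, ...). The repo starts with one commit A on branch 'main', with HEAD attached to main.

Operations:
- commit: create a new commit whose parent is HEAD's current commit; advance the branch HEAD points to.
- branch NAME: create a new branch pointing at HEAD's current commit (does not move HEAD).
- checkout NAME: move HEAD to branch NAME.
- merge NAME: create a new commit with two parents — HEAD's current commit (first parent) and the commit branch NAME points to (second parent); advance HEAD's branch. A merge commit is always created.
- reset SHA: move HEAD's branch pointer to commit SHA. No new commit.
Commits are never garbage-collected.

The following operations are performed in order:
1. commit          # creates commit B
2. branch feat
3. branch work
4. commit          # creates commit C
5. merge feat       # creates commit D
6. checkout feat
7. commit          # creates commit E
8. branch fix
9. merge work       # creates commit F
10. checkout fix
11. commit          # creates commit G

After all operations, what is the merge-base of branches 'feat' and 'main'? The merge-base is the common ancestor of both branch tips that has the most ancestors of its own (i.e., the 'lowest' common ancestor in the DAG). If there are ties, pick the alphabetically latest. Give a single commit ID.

After op 1 (commit): HEAD=main@B [main=B]
After op 2 (branch): HEAD=main@B [feat=B main=B]
After op 3 (branch): HEAD=main@B [feat=B main=B work=B]
After op 4 (commit): HEAD=main@C [feat=B main=C work=B]
After op 5 (merge): HEAD=main@D [feat=B main=D work=B]
After op 6 (checkout): HEAD=feat@B [feat=B main=D work=B]
After op 7 (commit): HEAD=feat@E [feat=E main=D work=B]
After op 8 (branch): HEAD=feat@E [feat=E fix=E main=D work=B]
After op 9 (merge): HEAD=feat@F [feat=F fix=E main=D work=B]
After op 10 (checkout): HEAD=fix@E [feat=F fix=E main=D work=B]
After op 11 (commit): HEAD=fix@G [feat=F fix=G main=D work=B]
ancestors(feat=F): ['A', 'B', 'E', 'F']
ancestors(main=D): ['A', 'B', 'C', 'D']
common: ['A', 'B']

Answer: B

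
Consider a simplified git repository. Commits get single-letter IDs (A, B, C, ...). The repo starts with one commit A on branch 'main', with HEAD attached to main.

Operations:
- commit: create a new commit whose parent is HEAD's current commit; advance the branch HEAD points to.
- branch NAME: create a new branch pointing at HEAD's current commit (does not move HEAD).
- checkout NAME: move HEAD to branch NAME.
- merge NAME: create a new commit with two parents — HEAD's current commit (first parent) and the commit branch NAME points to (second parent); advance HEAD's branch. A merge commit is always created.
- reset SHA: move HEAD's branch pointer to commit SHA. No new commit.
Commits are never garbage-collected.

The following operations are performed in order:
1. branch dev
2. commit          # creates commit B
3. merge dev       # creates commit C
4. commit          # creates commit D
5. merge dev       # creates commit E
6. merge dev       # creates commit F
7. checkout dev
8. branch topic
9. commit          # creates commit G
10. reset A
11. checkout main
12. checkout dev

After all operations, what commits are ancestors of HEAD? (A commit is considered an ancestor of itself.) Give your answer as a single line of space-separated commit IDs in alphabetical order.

After op 1 (branch): HEAD=main@A [dev=A main=A]
After op 2 (commit): HEAD=main@B [dev=A main=B]
After op 3 (merge): HEAD=main@C [dev=A main=C]
After op 4 (commit): HEAD=main@D [dev=A main=D]
After op 5 (merge): HEAD=main@E [dev=A main=E]
After op 6 (merge): HEAD=main@F [dev=A main=F]
After op 7 (checkout): HEAD=dev@A [dev=A main=F]
After op 8 (branch): HEAD=dev@A [dev=A main=F topic=A]
After op 9 (commit): HEAD=dev@G [dev=G main=F topic=A]
After op 10 (reset): HEAD=dev@A [dev=A main=F topic=A]
After op 11 (checkout): HEAD=main@F [dev=A main=F topic=A]
After op 12 (checkout): HEAD=dev@A [dev=A main=F topic=A]

Answer: A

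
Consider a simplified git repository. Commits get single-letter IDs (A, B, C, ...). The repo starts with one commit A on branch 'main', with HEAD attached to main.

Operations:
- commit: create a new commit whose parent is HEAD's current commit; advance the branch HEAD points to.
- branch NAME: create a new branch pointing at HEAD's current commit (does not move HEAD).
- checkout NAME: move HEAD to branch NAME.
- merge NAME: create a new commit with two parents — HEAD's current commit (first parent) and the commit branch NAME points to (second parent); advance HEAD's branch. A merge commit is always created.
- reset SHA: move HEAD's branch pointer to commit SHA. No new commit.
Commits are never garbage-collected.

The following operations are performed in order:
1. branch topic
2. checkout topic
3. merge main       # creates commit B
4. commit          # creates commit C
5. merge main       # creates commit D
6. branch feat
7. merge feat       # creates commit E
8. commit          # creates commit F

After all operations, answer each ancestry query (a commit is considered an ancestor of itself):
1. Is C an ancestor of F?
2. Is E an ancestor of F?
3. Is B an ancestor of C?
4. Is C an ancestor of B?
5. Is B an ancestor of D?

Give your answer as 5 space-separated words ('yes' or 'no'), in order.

Answer: yes yes yes no yes

Derivation:
After op 1 (branch): HEAD=main@A [main=A topic=A]
After op 2 (checkout): HEAD=topic@A [main=A topic=A]
After op 3 (merge): HEAD=topic@B [main=A topic=B]
After op 4 (commit): HEAD=topic@C [main=A topic=C]
After op 5 (merge): HEAD=topic@D [main=A topic=D]
After op 6 (branch): HEAD=topic@D [feat=D main=A topic=D]
After op 7 (merge): HEAD=topic@E [feat=D main=A topic=E]
After op 8 (commit): HEAD=topic@F [feat=D main=A topic=F]
ancestors(F) = {A,B,C,D,E,F}; C in? yes
ancestors(F) = {A,B,C,D,E,F}; E in? yes
ancestors(C) = {A,B,C}; B in? yes
ancestors(B) = {A,B}; C in? no
ancestors(D) = {A,B,C,D}; B in? yes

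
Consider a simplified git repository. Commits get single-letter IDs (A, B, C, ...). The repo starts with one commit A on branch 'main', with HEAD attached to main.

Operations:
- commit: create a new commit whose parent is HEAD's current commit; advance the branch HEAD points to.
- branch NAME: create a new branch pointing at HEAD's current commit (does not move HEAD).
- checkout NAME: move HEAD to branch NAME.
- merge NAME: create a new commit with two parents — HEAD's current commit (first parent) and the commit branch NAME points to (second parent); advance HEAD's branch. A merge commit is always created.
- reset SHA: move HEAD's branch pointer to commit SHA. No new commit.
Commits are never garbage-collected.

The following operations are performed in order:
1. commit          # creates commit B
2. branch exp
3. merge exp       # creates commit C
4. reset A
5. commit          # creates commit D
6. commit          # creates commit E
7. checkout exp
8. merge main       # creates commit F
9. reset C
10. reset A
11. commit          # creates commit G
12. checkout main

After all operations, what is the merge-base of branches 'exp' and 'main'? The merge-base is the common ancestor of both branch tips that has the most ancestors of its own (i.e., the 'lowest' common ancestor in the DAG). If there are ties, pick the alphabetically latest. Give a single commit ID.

After op 1 (commit): HEAD=main@B [main=B]
After op 2 (branch): HEAD=main@B [exp=B main=B]
After op 3 (merge): HEAD=main@C [exp=B main=C]
After op 4 (reset): HEAD=main@A [exp=B main=A]
After op 5 (commit): HEAD=main@D [exp=B main=D]
After op 6 (commit): HEAD=main@E [exp=B main=E]
After op 7 (checkout): HEAD=exp@B [exp=B main=E]
After op 8 (merge): HEAD=exp@F [exp=F main=E]
After op 9 (reset): HEAD=exp@C [exp=C main=E]
After op 10 (reset): HEAD=exp@A [exp=A main=E]
After op 11 (commit): HEAD=exp@G [exp=G main=E]
After op 12 (checkout): HEAD=main@E [exp=G main=E]
ancestors(exp=G): ['A', 'G']
ancestors(main=E): ['A', 'D', 'E']
common: ['A']

Answer: A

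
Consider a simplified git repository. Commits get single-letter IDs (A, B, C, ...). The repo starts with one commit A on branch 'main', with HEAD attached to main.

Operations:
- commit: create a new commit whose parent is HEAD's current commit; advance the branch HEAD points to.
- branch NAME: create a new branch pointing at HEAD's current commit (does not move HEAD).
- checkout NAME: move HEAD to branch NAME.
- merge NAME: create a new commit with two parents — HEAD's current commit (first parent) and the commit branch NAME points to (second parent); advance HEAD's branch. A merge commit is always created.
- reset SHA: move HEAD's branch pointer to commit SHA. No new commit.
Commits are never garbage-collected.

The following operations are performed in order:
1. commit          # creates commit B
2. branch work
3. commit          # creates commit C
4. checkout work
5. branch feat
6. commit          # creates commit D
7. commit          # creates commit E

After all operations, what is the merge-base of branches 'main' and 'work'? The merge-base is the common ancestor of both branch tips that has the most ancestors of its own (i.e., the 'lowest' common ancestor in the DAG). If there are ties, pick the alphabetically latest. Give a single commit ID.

Answer: B

Derivation:
After op 1 (commit): HEAD=main@B [main=B]
After op 2 (branch): HEAD=main@B [main=B work=B]
After op 3 (commit): HEAD=main@C [main=C work=B]
After op 4 (checkout): HEAD=work@B [main=C work=B]
After op 5 (branch): HEAD=work@B [feat=B main=C work=B]
After op 6 (commit): HEAD=work@D [feat=B main=C work=D]
After op 7 (commit): HEAD=work@E [feat=B main=C work=E]
ancestors(main=C): ['A', 'B', 'C']
ancestors(work=E): ['A', 'B', 'D', 'E']
common: ['A', 'B']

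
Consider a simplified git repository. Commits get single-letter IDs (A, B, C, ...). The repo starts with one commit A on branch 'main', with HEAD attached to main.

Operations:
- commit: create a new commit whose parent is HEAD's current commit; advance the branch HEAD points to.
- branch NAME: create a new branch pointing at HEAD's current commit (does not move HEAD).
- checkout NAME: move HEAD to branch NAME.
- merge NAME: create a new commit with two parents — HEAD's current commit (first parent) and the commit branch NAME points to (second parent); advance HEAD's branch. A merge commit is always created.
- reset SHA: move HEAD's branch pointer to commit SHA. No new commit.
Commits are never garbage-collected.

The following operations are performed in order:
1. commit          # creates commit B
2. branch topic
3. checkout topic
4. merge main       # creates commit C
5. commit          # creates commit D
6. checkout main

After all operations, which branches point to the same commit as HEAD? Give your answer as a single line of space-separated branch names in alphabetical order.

Answer: main

Derivation:
After op 1 (commit): HEAD=main@B [main=B]
After op 2 (branch): HEAD=main@B [main=B topic=B]
After op 3 (checkout): HEAD=topic@B [main=B topic=B]
After op 4 (merge): HEAD=topic@C [main=B topic=C]
After op 5 (commit): HEAD=topic@D [main=B topic=D]
After op 6 (checkout): HEAD=main@B [main=B topic=D]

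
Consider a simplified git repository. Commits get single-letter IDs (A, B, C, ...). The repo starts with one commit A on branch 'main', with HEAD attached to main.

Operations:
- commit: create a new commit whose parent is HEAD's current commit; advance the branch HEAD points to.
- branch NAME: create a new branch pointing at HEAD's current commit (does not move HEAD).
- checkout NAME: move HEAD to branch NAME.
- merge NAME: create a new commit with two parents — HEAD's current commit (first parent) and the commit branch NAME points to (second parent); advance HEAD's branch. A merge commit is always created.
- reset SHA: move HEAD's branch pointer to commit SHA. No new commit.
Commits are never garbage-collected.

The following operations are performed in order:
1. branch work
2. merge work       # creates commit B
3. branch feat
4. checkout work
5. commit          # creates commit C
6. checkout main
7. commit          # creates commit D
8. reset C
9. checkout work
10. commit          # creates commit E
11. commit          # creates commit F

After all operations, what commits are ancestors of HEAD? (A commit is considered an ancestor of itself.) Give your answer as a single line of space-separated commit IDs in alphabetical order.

After op 1 (branch): HEAD=main@A [main=A work=A]
After op 2 (merge): HEAD=main@B [main=B work=A]
After op 3 (branch): HEAD=main@B [feat=B main=B work=A]
After op 4 (checkout): HEAD=work@A [feat=B main=B work=A]
After op 5 (commit): HEAD=work@C [feat=B main=B work=C]
After op 6 (checkout): HEAD=main@B [feat=B main=B work=C]
After op 7 (commit): HEAD=main@D [feat=B main=D work=C]
After op 8 (reset): HEAD=main@C [feat=B main=C work=C]
After op 9 (checkout): HEAD=work@C [feat=B main=C work=C]
After op 10 (commit): HEAD=work@E [feat=B main=C work=E]
After op 11 (commit): HEAD=work@F [feat=B main=C work=F]

Answer: A C E F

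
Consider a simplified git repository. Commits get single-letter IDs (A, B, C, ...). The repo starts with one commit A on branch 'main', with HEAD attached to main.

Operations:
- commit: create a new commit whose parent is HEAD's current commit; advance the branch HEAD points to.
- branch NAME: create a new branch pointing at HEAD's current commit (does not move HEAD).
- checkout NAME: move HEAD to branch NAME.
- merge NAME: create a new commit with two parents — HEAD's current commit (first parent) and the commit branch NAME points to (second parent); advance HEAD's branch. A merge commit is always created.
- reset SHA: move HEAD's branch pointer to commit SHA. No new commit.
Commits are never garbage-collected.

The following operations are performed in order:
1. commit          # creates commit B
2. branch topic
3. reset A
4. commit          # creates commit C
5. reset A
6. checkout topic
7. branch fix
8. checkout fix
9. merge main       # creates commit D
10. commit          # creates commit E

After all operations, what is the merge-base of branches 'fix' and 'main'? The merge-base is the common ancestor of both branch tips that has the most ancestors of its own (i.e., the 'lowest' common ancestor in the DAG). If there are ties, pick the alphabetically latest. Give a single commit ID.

After op 1 (commit): HEAD=main@B [main=B]
After op 2 (branch): HEAD=main@B [main=B topic=B]
After op 3 (reset): HEAD=main@A [main=A topic=B]
After op 4 (commit): HEAD=main@C [main=C topic=B]
After op 5 (reset): HEAD=main@A [main=A topic=B]
After op 6 (checkout): HEAD=topic@B [main=A topic=B]
After op 7 (branch): HEAD=topic@B [fix=B main=A topic=B]
After op 8 (checkout): HEAD=fix@B [fix=B main=A topic=B]
After op 9 (merge): HEAD=fix@D [fix=D main=A topic=B]
After op 10 (commit): HEAD=fix@E [fix=E main=A topic=B]
ancestors(fix=E): ['A', 'B', 'D', 'E']
ancestors(main=A): ['A']
common: ['A']

Answer: A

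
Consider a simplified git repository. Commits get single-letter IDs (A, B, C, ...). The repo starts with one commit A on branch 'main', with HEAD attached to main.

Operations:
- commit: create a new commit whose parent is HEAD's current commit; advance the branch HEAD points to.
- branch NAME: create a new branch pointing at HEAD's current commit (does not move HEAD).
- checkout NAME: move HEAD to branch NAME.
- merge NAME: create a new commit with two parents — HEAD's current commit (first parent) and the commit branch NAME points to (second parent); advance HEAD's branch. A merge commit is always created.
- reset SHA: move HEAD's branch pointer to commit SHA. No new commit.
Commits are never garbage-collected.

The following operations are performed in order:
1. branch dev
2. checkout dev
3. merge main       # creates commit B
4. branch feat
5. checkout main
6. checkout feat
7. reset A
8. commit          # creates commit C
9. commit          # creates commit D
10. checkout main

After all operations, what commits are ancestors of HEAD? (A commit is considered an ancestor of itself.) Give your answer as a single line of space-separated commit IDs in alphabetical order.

After op 1 (branch): HEAD=main@A [dev=A main=A]
After op 2 (checkout): HEAD=dev@A [dev=A main=A]
After op 3 (merge): HEAD=dev@B [dev=B main=A]
After op 4 (branch): HEAD=dev@B [dev=B feat=B main=A]
After op 5 (checkout): HEAD=main@A [dev=B feat=B main=A]
After op 6 (checkout): HEAD=feat@B [dev=B feat=B main=A]
After op 7 (reset): HEAD=feat@A [dev=B feat=A main=A]
After op 8 (commit): HEAD=feat@C [dev=B feat=C main=A]
After op 9 (commit): HEAD=feat@D [dev=B feat=D main=A]
After op 10 (checkout): HEAD=main@A [dev=B feat=D main=A]

Answer: A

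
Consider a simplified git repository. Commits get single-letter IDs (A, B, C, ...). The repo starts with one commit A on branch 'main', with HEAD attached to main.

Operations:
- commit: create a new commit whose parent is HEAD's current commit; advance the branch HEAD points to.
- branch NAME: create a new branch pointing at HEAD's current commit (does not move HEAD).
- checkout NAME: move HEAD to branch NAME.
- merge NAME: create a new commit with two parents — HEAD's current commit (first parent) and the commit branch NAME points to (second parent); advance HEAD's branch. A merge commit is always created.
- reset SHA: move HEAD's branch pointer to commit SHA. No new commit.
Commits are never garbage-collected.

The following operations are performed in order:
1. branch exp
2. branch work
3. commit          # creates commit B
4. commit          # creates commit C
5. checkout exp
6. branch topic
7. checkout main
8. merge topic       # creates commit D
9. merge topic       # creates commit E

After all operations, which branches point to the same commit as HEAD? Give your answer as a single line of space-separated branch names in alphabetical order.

Answer: main

Derivation:
After op 1 (branch): HEAD=main@A [exp=A main=A]
After op 2 (branch): HEAD=main@A [exp=A main=A work=A]
After op 3 (commit): HEAD=main@B [exp=A main=B work=A]
After op 4 (commit): HEAD=main@C [exp=A main=C work=A]
After op 5 (checkout): HEAD=exp@A [exp=A main=C work=A]
After op 6 (branch): HEAD=exp@A [exp=A main=C topic=A work=A]
After op 7 (checkout): HEAD=main@C [exp=A main=C topic=A work=A]
After op 8 (merge): HEAD=main@D [exp=A main=D topic=A work=A]
After op 9 (merge): HEAD=main@E [exp=A main=E topic=A work=A]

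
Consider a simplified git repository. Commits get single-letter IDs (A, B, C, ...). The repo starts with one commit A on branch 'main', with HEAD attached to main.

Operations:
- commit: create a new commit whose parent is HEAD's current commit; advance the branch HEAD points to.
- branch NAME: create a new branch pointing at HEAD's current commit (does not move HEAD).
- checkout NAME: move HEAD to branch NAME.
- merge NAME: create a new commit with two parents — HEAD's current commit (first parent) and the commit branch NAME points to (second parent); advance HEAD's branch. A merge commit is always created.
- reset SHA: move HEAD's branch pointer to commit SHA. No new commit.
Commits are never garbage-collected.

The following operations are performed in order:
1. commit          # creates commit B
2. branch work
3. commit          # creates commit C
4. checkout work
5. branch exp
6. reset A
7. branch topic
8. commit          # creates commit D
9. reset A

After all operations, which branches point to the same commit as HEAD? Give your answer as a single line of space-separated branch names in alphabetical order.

After op 1 (commit): HEAD=main@B [main=B]
After op 2 (branch): HEAD=main@B [main=B work=B]
After op 3 (commit): HEAD=main@C [main=C work=B]
After op 4 (checkout): HEAD=work@B [main=C work=B]
After op 5 (branch): HEAD=work@B [exp=B main=C work=B]
After op 6 (reset): HEAD=work@A [exp=B main=C work=A]
After op 7 (branch): HEAD=work@A [exp=B main=C topic=A work=A]
After op 8 (commit): HEAD=work@D [exp=B main=C topic=A work=D]
After op 9 (reset): HEAD=work@A [exp=B main=C topic=A work=A]

Answer: topic work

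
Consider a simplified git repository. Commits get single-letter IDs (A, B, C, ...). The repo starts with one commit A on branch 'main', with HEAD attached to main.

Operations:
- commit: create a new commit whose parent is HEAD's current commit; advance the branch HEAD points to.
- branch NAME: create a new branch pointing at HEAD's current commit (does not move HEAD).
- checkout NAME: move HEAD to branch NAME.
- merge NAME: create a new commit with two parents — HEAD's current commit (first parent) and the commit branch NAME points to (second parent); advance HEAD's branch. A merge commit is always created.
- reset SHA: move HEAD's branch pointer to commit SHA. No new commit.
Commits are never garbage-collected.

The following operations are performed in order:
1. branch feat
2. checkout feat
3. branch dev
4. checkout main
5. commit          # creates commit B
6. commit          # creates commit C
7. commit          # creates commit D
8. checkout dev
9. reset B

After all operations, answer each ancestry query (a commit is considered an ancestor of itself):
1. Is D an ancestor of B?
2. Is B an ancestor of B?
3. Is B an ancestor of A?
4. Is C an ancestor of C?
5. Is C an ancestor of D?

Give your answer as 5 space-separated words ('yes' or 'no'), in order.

After op 1 (branch): HEAD=main@A [feat=A main=A]
After op 2 (checkout): HEAD=feat@A [feat=A main=A]
After op 3 (branch): HEAD=feat@A [dev=A feat=A main=A]
After op 4 (checkout): HEAD=main@A [dev=A feat=A main=A]
After op 5 (commit): HEAD=main@B [dev=A feat=A main=B]
After op 6 (commit): HEAD=main@C [dev=A feat=A main=C]
After op 7 (commit): HEAD=main@D [dev=A feat=A main=D]
After op 8 (checkout): HEAD=dev@A [dev=A feat=A main=D]
After op 9 (reset): HEAD=dev@B [dev=B feat=A main=D]
ancestors(B) = {A,B}; D in? no
ancestors(B) = {A,B}; B in? yes
ancestors(A) = {A}; B in? no
ancestors(C) = {A,B,C}; C in? yes
ancestors(D) = {A,B,C,D}; C in? yes

Answer: no yes no yes yes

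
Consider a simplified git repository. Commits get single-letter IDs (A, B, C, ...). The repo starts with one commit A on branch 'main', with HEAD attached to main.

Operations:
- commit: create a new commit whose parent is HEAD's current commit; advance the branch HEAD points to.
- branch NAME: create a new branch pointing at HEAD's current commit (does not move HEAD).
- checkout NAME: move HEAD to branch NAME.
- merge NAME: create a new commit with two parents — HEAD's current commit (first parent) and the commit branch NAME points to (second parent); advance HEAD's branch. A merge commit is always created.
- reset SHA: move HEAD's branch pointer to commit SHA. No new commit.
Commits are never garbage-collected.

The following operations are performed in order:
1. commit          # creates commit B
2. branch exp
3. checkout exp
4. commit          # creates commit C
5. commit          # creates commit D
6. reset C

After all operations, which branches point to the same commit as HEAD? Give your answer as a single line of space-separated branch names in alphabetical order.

Answer: exp

Derivation:
After op 1 (commit): HEAD=main@B [main=B]
After op 2 (branch): HEAD=main@B [exp=B main=B]
After op 3 (checkout): HEAD=exp@B [exp=B main=B]
After op 4 (commit): HEAD=exp@C [exp=C main=B]
After op 5 (commit): HEAD=exp@D [exp=D main=B]
After op 6 (reset): HEAD=exp@C [exp=C main=B]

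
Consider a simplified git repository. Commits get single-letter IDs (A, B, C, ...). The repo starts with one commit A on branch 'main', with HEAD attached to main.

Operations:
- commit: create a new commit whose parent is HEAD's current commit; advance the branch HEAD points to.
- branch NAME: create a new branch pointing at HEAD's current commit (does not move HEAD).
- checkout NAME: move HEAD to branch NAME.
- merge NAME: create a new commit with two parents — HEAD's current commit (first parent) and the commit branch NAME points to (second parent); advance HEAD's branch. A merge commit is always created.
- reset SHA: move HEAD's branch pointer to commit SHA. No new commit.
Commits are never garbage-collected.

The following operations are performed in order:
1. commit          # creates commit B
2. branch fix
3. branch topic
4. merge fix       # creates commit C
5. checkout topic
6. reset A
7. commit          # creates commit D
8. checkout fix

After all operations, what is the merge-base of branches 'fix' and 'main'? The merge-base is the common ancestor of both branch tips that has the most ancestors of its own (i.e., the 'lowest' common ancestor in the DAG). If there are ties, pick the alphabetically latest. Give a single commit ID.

Answer: B

Derivation:
After op 1 (commit): HEAD=main@B [main=B]
After op 2 (branch): HEAD=main@B [fix=B main=B]
After op 3 (branch): HEAD=main@B [fix=B main=B topic=B]
After op 4 (merge): HEAD=main@C [fix=B main=C topic=B]
After op 5 (checkout): HEAD=topic@B [fix=B main=C topic=B]
After op 6 (reset): HEAD=topic@A [fix=B main=C topic=A]
After op 7 (commit): HEAD=topic@D [fix=B main=C topic=D]
After op 8 (checkout): HEAD=fix@B [fix=B main=C topic=D]
ancestors(fix=B): ['A', 'B']
ancestors(main=C): ['A', 'B', 'C']
common: ['A', 'B']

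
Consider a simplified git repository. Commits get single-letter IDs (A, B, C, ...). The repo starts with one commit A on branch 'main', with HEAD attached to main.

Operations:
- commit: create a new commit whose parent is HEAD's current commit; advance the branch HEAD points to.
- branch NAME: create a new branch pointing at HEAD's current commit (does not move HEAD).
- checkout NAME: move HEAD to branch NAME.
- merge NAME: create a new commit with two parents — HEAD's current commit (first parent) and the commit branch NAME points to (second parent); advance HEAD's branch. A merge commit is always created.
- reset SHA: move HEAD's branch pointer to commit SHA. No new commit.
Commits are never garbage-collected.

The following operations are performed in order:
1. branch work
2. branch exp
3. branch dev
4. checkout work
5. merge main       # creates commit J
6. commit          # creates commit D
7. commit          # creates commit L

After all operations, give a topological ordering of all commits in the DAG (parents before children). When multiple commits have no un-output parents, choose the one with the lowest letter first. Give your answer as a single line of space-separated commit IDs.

Answer: A J D L

Derivation:
After op 1 (branch): HEAD=main@A [main=A work=A]
After op 2 (branch): HEAD=main@A [exp=A main=A work=A]
After op 3 (branch): HEAD=main@A [dev=A exp=A main=A work=A]
After op 4 (checkout): HEAD=work@A [dev=A exp=A main=A work=A]
After op 5 (merge): HEAD=work@J [dev=A exp=A main=A work=J]
After op 6 (commit): HEAD=work@D [dev=A exp=A main=A work=D]
After op 7 (commit): HEAD=work@L [dev=A exp=A main=A work=L]
commit A: parents=[]
commit D: parents=['J']
commit J: parents=['A', 'A']
commit L: parents=['D']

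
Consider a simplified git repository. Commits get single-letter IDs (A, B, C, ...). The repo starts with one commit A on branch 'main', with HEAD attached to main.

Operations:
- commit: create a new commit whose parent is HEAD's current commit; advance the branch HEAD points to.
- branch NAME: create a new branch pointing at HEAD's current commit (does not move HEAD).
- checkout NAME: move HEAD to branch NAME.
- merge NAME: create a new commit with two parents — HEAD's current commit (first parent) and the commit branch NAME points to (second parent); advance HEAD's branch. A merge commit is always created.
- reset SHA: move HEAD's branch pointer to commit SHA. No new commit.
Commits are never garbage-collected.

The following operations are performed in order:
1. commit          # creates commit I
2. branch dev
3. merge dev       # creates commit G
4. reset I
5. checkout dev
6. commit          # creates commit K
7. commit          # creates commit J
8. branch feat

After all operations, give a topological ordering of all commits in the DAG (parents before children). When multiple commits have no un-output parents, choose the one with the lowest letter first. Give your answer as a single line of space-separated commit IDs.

After op 1 (commit): HEAD=main@I [main=I]
After op 2 (branch): HEAD=main@I [dev=I main=I]
After op 3 (merge): HEAD=main@G [dev=I main=G]
After op 4 (reset): HEAD=main@I [dev=I main=I]
After op 5 (checkout): HEAD=dev@I [dev=I main=I]
After op 6 (commit): HEAD=dev@K [dev=K main=I]
After op 7 (commit): HEAD=dev@J [dev=J main=I]
After op 8 (branch): HEAD=dev@J [dev=J feat=J main=I]
commit A: parents=[]
commit G: parents=['I', 'I']
commit I: parents=['A']
commit J: parents=['K']
commit K: parents=['I']

Answer: A I G K J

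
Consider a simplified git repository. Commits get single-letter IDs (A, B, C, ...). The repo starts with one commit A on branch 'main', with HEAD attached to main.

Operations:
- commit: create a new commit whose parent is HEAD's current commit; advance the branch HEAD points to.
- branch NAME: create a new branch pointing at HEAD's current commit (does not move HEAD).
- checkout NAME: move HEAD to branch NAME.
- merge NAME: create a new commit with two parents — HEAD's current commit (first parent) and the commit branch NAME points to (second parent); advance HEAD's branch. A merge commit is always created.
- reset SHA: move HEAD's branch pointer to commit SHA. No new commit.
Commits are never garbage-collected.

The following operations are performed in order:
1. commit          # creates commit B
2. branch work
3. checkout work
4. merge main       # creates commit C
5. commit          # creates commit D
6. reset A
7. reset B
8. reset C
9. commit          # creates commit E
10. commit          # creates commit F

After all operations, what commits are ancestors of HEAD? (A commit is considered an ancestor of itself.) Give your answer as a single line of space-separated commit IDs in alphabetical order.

After op 1 (commit): HEAD=main@B [main=B]
After op 2 (branch): HEAD=main@B [main=B work=B]
After op 3 (checkout): HEAD=work@B [main=B work=B]
After op 4 (merge): HEAD=work@C [main=B work=C]
After op 5 (commit): HEAD=work@D [main=B work=D]
After op 6 (reset): HEAD=work@A [main=B work=A]
After op 7 (reset): HEAD=work@B [main=B work=B]
After op 8 (reset): HEAD=work@C [main=B work=C]
After op 9 (commit): HEAD=work@E [main=B work=E]
After op 10 (commit): HEAD=work@F [main=B work=F]

Answer: A B C E F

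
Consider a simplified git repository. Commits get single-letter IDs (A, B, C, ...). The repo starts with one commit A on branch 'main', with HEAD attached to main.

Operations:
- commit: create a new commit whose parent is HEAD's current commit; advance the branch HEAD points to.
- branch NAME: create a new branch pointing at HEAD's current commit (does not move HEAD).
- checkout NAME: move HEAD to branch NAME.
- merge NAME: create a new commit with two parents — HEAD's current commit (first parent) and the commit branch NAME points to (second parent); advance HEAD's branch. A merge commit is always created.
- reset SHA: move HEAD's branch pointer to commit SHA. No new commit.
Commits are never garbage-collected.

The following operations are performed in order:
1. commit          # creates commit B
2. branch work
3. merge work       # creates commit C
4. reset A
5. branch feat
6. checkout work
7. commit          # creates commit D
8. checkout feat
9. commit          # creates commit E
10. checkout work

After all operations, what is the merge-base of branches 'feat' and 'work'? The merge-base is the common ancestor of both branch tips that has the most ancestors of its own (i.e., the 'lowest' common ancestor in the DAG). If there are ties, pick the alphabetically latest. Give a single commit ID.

Answer: A

Derivation:
After op 1 (commit): HEAD=main@B [main=B]
After op 2 (branch): HEAD=main@B [main=B work=B]
After op 3 (merge): HEAD=main@C [main=C work=B]
After op 4 (reset): HEAD=main@A [main=A work=B]
After op 5 (branch): HEAD=main@A [feat=A main=A work=B]
After op 6 (checkout): HEAD=work@B [feat=A main=A work=B]
After op 7 (commit): HEAD=work@D [feat=A main=A work=D]
After op 8 (checkout): HEAD=feat@A [feat=A main=A work=D]
After op 9 (commit): HEAD=feat@E [feat=E main=A work=D]
After op 10 (checkout): HEAD=work@D [feat=E main=A work=D]
ancestors(feat=E): ['A', 'E']
ancestors(work=D): ['A', 'B', 'D']
common: ['A']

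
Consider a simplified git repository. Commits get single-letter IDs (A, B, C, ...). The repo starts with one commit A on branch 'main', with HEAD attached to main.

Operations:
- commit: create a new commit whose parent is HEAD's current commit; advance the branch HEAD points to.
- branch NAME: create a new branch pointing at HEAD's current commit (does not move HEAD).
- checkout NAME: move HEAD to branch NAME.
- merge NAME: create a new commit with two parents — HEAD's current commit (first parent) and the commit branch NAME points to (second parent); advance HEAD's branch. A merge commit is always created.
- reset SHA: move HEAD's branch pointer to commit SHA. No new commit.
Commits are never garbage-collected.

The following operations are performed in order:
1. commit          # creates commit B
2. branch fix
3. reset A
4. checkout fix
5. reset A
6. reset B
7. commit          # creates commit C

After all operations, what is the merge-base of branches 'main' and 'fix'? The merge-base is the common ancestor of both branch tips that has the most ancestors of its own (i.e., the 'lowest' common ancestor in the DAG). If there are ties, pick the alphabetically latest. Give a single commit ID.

After op 1 (commit): HEAD=main@B [main=B]
After op 2 (branch): HEAD=main@B [fix=B main=B]
After op 3 (reset): HEAD=main@A [fix=B main=A]
After op 4 (checkout): HEAD=fix@B [fix=B main=A]
After op 5 (reset): HEAD=fix@A [fix=A main=A]
After op 6 (reset): HEAD=fix@B [fix=B main=A]
After op 7 (commit): HEAD=fix@C [fix=C main=A]
ancestors(main=A): ['A']
ancestors(fix=C): ['A', 'B', 'C']
common: ['A']

Answer: A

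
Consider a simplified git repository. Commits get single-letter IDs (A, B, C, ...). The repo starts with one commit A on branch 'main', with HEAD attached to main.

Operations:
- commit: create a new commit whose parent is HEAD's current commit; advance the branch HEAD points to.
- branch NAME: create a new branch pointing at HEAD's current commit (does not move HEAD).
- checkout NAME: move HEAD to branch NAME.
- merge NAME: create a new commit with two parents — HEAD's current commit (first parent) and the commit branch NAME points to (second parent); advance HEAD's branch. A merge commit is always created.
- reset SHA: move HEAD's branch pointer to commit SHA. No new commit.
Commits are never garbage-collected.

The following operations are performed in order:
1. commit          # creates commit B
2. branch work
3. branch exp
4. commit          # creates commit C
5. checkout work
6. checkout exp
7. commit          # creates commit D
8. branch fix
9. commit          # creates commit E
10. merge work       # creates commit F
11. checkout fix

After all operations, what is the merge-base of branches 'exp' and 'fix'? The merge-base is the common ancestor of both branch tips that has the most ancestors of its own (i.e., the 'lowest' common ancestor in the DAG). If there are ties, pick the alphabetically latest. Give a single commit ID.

After op 1 (commit): HEAD=main@B [main=B]
After op 2 (branch): HEAD=main@B [main=B work=B]
After op 3 (branch): HEAD=main@B [exp=B main=B work=B]
After op 4 (commit): HEAD=main@C [exp=B main=C work=B]
After op 5 (checkout): HEAD=work@B [exp=B main=C work=B]
After op 6 (checkout): HEAD=exp@B [exp=B main=C work=B]
After op 7 (commit): HEAD=exp@D [exp=D main=C work=B]
After op 8 (branch): HEAD=exp@D [exp=D fix=D main=C work=B]
After op 9 (commit): HEAD=exp@E [exp=E fix=D main=C work=B]
After op 10 (merge): HEAD=exp@F [exp=F fix=D main=C work=B]
After op 11 (checkout): HEAD=fix@D [exp=F fix=D main=C work=B]
ancestors(exp=F): ['A', 'B', 'D', 'E', 'F']
ancestors(fix=D): ['A', 'B', 'D']
common: ['A', 'B', 'D']

Answer: D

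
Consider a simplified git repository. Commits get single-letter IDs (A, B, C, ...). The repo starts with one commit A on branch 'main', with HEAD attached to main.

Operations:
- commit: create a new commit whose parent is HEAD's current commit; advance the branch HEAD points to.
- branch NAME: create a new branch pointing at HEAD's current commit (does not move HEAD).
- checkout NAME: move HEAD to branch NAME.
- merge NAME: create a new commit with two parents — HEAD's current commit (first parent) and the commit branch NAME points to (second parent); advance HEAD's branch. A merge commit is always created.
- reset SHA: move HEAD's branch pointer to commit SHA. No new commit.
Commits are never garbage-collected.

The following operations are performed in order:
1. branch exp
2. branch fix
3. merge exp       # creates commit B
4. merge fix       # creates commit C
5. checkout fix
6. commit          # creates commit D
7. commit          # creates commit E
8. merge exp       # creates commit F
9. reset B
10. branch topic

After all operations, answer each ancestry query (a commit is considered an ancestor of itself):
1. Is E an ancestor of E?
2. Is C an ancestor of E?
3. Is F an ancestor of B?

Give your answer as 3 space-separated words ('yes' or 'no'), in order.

After op 1 (branch): HEAD=main@A [exp=A main=A]
After op 2 (branch): HEAD=main@A [exp=A fix=A main=A]
After op 3 (merge): HEAD=main@B [exp=A fix=A main=B]
After op 4 (merge): HEAD=main@C [exp=A fix=A main=C]
After op 5 (checkout): HEAD=fix@A [exp=A fix=A main=C]
After op 6 (commit): HEAD=fix@D [exp=A fix=D main=C]
After op 7 (commit): HEAD=fix@E [exp=A fix=E main=C]
After op 8 (merge): HEAD=fix@F [exp=A fix=F main=C]
After op 9 (reset): HEAD=fix@B [exp=A fix=B main=C]
After op 10 (branch): HEAD=fix@B [exp=A fix=B main=C topic=B]
ancestors(E) = {A,D,E}; E in? yes
ancestors(E) = {A,D,E}; C in? no
ancestors(B) = {A,B}; F in? no

Answer: yes no no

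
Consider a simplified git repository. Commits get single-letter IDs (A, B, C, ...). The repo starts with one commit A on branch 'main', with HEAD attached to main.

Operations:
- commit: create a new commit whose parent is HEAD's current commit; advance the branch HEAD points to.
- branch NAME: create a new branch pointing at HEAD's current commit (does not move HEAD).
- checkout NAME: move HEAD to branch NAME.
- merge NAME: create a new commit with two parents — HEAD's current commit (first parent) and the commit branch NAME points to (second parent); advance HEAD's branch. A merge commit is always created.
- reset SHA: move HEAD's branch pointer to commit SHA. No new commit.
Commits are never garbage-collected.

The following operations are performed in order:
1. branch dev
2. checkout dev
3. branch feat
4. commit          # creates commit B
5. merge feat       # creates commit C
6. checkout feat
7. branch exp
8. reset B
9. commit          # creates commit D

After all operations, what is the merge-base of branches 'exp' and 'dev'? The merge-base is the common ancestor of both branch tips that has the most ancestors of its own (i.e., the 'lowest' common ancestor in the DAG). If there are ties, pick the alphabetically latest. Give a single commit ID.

After op 1 (branch): HEAD=main@A [dev=A main=A]
After op 2 (checkout): HEAD=dev@A [dev=A main=A]
After op 3 (branch): HEAD=dev@A [dev=A feat=A main=A]
After op 4 (commit): HEAD=dev@B [dev=B feat=A main=A]
After op 5 (merge): HEAD=dev@C [dev=C feat=A main=A]
After op 6 (checkout): HEAD=feat@A [dev=C feat=A main=A]
After op 7 (branch): HEAD=feat@A [dev=C exp=A feat=A main=A]
After op 8 (reset): HEAD=feat@B [dev=C exp=A feat=B main=A]
After op 9 (commit): HEAD=feat@D [dev=C exp=A feat=D main=A]
ancestors(exp=A): ['A']
ancestors(dev=C): ['A', 'B', 'C']
common: ['A']

Answer: A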